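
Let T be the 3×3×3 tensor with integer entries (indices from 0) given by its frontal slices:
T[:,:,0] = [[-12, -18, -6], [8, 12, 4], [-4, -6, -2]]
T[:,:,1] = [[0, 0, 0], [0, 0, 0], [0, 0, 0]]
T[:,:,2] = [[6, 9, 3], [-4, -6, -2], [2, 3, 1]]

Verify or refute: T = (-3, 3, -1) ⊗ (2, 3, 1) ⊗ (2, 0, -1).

Reconstruct entry (1,0,0) from the claimed factors: Σₗ aₗ[1]bₗ[0]cₗ[0] = (3)·(2)·(2) = 12, but T[1,0,0] = 8. The claim is false.

No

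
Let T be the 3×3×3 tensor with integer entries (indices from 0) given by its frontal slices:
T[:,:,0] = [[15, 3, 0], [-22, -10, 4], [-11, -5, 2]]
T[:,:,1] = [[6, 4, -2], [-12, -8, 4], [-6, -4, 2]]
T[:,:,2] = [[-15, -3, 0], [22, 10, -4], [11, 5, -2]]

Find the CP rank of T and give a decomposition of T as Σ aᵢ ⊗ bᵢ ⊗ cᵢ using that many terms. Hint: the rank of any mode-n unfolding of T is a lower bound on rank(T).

Lower bound: the mode-2 unfolding of T (rows indexed by j, columns by (i,k) = (0,0), (0,1), (0,2), (1,0), (1,1), (1,2), (2,0), (2,1), (2,2)) is [[15, 6, -15, -22, -12, 22, -11, -6, 11], [3, 4, -3, -10, -8, 10, -5, -4, 5], [0, -2, 0, 4, 4, -4, 2, 2, -2]].
There the 2×2 minor on rows j ∈ {0, 1}, columns (i,k) ∈ {(0,0), (0,1)} is det [[15, 6], [3, 4]] = 42 ≠ 0, so this unfolding has rank ≥ 2; CP rank is at least every unfolding rank, so rank(T) ≥ 2. (Unfolding ranks only ever bound the CP rank from below — rank(T) can be strictly larger than all of them — so the matching upper bound has to come from an explicit 2-term decomposition.)
Upper bound — finding two terms. Write S_k = T[:,:,k] for the frontal slices: S₀ = [[15, 3, 0], [-22, -10, 4], [-11, -5, 2]], S₁ = [[6, 4, -2], [-12, -8, 4], [-6, -4, 2]], S₂ = [[-15, -3, 0], [22, 10, -4], [11, 5, -2]].
If T = a₁ ⊗ b₁ ⊗ c₁ + a₂ ⊗ b₂ ⊗ c₂ then each S_k = c₁[k]·a₁b₁ᵀ + c₂[k]·a₂b₂ᵀ. S₀ and S₁ are linearly independent, so a₁b₁ᵀ and a₂b₂ᵀ must span the same plane of matrices: they are the rank-1 matrices of the form x·S₀ + y·S₁.
The 2×2 minor of x·S₀ + y·S₁ on rows {0,1}, columns {0,1} is −84·x² − 56·xy = (-28)·(3·x + 2·y)(x), vanishing at (x:y) = (2:-3) and (0:1).
M₁ = 2·S₀ − 3·S₁ = [[12, -6, 6], [-8, 4, -4], [-4, 2, -2]] = 2·(3, -2, -1)(2, -1, 1)ᵀ and M₂ = S₁ = [[6, 4, -2], [-12, -8, 4], [-6, -4, 2]] = 2·(1, -2, -1)(3, 2, -1)ᵀ, so take a₁ = (3, -2, -1), b₁ = (2, -1, 1), a₂ = (1, -2, -1), b₂ = (3, 2, -1).
Each slice is an integer combination of E₁ = a₁b₁ᵀ and E₂ = a₂b₂ᵀ: S₀ = E₁ + 3·E₂, S₁ = 2·E₂, S₂ = −E₁ − 3·E₂; reading off coefficients, c₁ = (1, 0, -1) and c₂ = (3, 2, -3).
Hence T = (3, -2, -1) ⊗ (2, -1, 1) ⊗ (1, 0, -1) + (1, -2, -1) ⊗ (3, 2, -1) ⊗ (3, 2, -3), so rank(T) ≤ 2.
These bounds meet, so rank(T) = 2.
Check entry T[1,2,2] = -4: (-2)·(1)·(-1) + (-2)·(-1)·(-3) = -4.

rank(T) = 2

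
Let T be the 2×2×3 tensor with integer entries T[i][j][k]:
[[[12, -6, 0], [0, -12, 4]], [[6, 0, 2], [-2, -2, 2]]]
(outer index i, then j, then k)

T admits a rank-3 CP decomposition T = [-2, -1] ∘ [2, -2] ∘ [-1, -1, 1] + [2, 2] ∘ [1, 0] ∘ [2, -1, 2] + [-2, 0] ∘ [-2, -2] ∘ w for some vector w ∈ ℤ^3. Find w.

Subtract the known terms from T to get the rank-1 residual R = [-2, 0] ∘ [-2, -2] ∘ w, so R[i,j,k] = a[i]·b[j]·w[k]. Pick indices with nonzero a[0]·b[0] = (-2)·(-2) = 4. Only the fibre through (0,0,·) is needed: R[0,0,:] = T[0,0,:] − Σₗ aₗ[0]bₗ[0]cₗ = [12, -6, 0] − (-2)·(2)·[-1, -1, 1] − (2)·(1)·[2, -1, 2] = [4, -8, 0]. Then w[k] = R[0,0,k] / 4 for each k, giving w = [4, -8, 0] / 4 = [1, -2, 0].

w = [1, -2, 0]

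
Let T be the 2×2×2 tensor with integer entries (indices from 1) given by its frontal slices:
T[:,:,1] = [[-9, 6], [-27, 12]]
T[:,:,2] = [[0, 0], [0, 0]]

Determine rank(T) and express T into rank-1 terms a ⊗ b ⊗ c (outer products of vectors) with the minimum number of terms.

rank(T) = 2

Lower bound: the mode-2 unfolding of T (rows indexed by j, columns by (i,k) = (1,1), (1,2), (2,1), (2,2)) is [[-9, 0, -27, 0], [6, 0, 12, 0]].
There the 2×2 minor on rows j ∈ {1, 2}, columns (i,k) ∈ {(1,1), (2,1)} is det [[-9, -27], [6, 12]] = 54 ≠ 0, so this unfolding has rank ≥ 2; CP rank is at least every unfolding rank, so rank(T) ≥ 2. (Flattening ranks never certify an upper bound on CP rank; for that we must actually write T with 2 rank-1 terms.)
Upper bound — finding two terms. Every mode-3 slice of T is a multiple of one matrix: T[:,:,k] = c[k]·M with c = [1, 0] and M = [[-9, 6], [-27, 12]] (rows indexed by i, columns by j). So it suffices to write M as a sum of two rank-1 matrices.
Splitting M by its rows (i = 1, 2), M = [1, 0][-9, 6]ᵀ + [0, 1][-27, 12]ᵀ.
Hence T = [1, 0] ⊗ [-9, 6] ⊗ [1, 0] + [0, 1] ⊗ [-27, 12] ⊗ [1, 0], so rank(T) ≤ 2.
These bounds meet, so rank(T) = 2.
Check entry T[1,1,2] = 0: (1)·(-9)·(0) + (0)·(-27)·(0) = 0.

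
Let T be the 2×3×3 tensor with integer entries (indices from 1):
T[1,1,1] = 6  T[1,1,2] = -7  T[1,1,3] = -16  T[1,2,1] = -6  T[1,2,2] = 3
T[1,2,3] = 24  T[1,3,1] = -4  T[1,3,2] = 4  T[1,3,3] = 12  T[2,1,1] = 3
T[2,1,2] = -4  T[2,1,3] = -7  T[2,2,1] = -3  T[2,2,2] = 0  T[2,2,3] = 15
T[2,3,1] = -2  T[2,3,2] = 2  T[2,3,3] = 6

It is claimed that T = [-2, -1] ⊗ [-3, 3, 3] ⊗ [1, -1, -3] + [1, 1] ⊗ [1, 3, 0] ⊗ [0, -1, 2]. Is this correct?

No

Reconstruct entry (1,3,1) from the claimed factors: Σₗ aₗ[1]bₗ[3]cₗ[1] = (-2)·(3)·(1) + (1)·(0)·(0) = -6, but T[1,3,1] = -4. The claim is false.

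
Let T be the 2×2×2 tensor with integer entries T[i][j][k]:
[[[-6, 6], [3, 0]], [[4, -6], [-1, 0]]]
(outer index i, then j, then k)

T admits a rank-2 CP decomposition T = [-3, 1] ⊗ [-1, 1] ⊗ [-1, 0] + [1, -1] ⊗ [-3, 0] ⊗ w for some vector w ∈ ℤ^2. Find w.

w = [1, -2]

Subtract the known terms from T to get the rank-1 residual R = [1, -1] ⊗ [-3, 0] ⊗ w, so R[i,j,k] = a[i]·b[j]·w[k]. Pick indices with nonzero a[0]·b[0] = (1)·(-3) = -3. Only the fibre through (0,0,·) is needed: R[0,0,:] = T[0,0,:] − Σₗ aₗ[0]bₗ[0]cₗ = [-6, 6] − (-3)·(-1)·[-1, 0] = [-3, 6]. Then w[k] = R[0,0,k] / -3 for each k, giving w = [-3, 6] / -3 = [1, -2].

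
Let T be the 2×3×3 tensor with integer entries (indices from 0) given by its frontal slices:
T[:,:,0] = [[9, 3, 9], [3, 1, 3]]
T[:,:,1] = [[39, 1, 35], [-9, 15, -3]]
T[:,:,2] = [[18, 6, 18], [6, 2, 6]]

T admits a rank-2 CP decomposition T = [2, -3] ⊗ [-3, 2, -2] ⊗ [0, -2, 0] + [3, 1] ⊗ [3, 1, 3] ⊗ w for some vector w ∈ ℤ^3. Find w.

w = [1, 3, 2]

Subtract the known terms from T to get the rank-1 residual R = [3, 1] ⊗ [3, 1, 3] ⊗ w, so R[i,j,k] = a[i]·b[j]·w[k]. Pick indices with nonzero a[0]·b[0] = (3)·(3) = 9. Only the fibre through (0,0,·) is needed: R[0,0,:] = T[0,0,:] − Σₗ aₗ[0]bₗ[0]cₗ = [9, 39, 18] − (2)·(-3)·[0, -2, 0] = [9, 27, 18]. Then w[k] = R[0,0,k] / 9 for each k, giving w = [9, 27, 18] / 9 = [1, 3, 2].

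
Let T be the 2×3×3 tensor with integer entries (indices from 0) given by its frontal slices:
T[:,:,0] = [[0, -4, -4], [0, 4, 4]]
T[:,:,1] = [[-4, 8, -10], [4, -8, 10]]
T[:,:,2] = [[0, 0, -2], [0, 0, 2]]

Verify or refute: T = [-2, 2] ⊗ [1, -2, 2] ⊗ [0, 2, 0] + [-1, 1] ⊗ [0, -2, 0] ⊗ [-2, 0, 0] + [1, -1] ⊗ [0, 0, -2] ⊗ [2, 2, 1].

No

Reconstruct entry (0,2,1) from the claimed factors: Σₗ aₗ[0]bₗ[2]cₗ[1] = (-2)·(2)·(2) + (-1)·(0)·(0) + (1)·(-2)·(2) = -12, but T[0,2,1] = -10. The claim is false.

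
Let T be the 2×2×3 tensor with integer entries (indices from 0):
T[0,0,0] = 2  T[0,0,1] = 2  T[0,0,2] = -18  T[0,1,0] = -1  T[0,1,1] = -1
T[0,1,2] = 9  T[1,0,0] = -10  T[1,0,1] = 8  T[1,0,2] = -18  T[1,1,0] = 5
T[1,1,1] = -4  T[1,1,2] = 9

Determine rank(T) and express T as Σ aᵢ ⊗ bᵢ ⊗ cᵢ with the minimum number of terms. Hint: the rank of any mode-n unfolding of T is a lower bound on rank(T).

rank(T) = 2

Lower bound: in the mode-3 unfolding of T (rows indexed by k, columns by (i,j)) the 2×2 minor on rows k ∈ {0, 1}, columns (i,j) ∈ {(0,0), (1,0)} is det [[2, -10], [2, 8]] = 36 ≠ 0, so that unfolding has rank ≥ 2 and hence rank(T) ≥ 2 (CP rank is at least every unfolding rank, though it can be larger).
Upper bound: T[:,j,:] = b[j]·M for every slice, with b = [2, -1] and M = [[1, 1, -9], [-5, 4, -9]] (rows i, columns k).
Splitting M by its rows (i = 0, 1), M = [1, 0][1, 1, -9]ᵀ + [0, 1][-5, 4, -9]ᵀ.
Hence T = [1, 0] ⊗ [2, -1] ⊗ [1, 1, -9] + [0, 1] ⊗ [2, -1] ⊗ [-5, 4, -9], so rank(T) ≤ 2.
These bounds meet, so rank(T) = 2.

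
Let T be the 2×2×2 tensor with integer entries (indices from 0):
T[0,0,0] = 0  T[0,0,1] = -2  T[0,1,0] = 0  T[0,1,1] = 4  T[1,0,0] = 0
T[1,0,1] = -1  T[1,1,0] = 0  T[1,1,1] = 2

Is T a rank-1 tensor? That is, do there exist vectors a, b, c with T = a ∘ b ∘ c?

The mode-1 fibre T[:,0,1] = [-2, -1] gives a = [2, 1] (primitive direction); the mode-2 fibre T[0,:,1] = [-2, 4] gives b = [1, -2]; then c[k] = T[0,0,k] / (a[0]·b[0]) = [0, -2] / 2 = [0, -1].
Expanding [2, 1] ∘ [1, -2] ∘ [0, -1] reproduces all 8 entries of T, so T = [2, 1] ∘ [1, -2] ∘ [0, -1] and rank(T) ≤ 1.
Equivalently every frontal slice T[:,:,k] is c[k] times the rank-1 matrix [2, 1] ∘ [1, -2]. So T has rank 1 (it is nonzero).

Yes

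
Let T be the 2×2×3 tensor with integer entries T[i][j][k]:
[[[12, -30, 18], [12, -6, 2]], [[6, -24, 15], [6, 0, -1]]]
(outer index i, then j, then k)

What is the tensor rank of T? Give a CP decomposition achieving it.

rank(T) = 2

Lower bound: in the mode-1 unfolding of T (rows indexed by i, columns by (j,k)) the 2×2 minor on rows i ∈ {0, 1}, columns (j,k) ∈ {(0,0), (0,1)} is det [[12, -30], [6, -24]] = -108 ≠ 0, so that unfolding has rank ≥ 2 and hence rank(T) ≥ 2 (CP rank is at least every unfolding rank, though it can be larger).
Upper bound: with S_k = T[:,:,k], the two rank-1 terms a₁b₁ᵀ, a₂b₂ᵀ are the rank-1 members of the pencil x·S₀ + y·S₁.
det(x·S₀ + y·S₁) is 144·xy − 144·y² = 144·(x − y)(y), vanishing at (x:y) = (1:1) and (1:0).
M₁ = S₀ + S₁ = [[-18, 6], [-18, 6]] = (-6)·(1, 1)(3, -1)ᵀ and M₂ = S₀ = [[12, 12], [6, 6]] = 6·(2, 1)(1, 1)ᵀ, so take a₁ = (1, 1), b₁ = (3, -1), a₂ = (2, 1), b₂ = (1, 1).
Each slice is an integer combination of E₁ = a₁b₁ᵀ and E₂ = a₂b₂ᵀ: S₀ = 6·E₂, S₁ = −6·E₁ − 6·E₂, S₂ = 4·E₁ + 3·E₂; reading off coefficients, c₁ = (0, -6, 4) and c₂ = (6, -6, 3).
Hence T = (1, 1) (x) (3, -1) (x) (0, -6, 4) + (2, 1) (x) (1, 1) (x) (6, -6, 3), so rank(T) ≤ 2.
These bounds meet, so rank(T) = 2.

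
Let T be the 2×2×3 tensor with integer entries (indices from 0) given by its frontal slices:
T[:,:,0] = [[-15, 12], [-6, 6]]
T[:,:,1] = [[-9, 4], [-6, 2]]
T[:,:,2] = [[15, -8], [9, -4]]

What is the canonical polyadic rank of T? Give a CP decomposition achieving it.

Lower bound: the mode-1 unfolding of T (rows indexed by i, columns by (j,k) = (0,0), (0,1), (0,2), (1,0), (1,1), (1,2)) is [[-15, -9, 15, 12, 4, -8], [-6, -6, 9, 6, 2, -4]].
There the 2×2 minor on rows i ∈ {0, 1}, columns (j,k) ∈ {(0,0), (0,1)} is det [[-15, -9], [-6, -6]] = 36 ≠ 0, so this unfolding has rank ≥ 2; CP rank is at least every unfolding rank, so rank(T) ≥ 2. (Flattening ranks never certify an upper bound on CP rank; for that we must actually write T with 2 rank-1 terms.)
Upper bound — finding two terms. Write S_k = T[:,:,k] for the frontal slices: S₀ = [[-15, 12], [-6, 6]], S₁ = [[-9, 4], [-6, 2]], S₂ = [[15, -8], [9, -4]].
If T = a₁ ⊗ b₁ ⊗ c₁ + a₂ ⊗ b₂ ⊗ c₂ then each S_k = c₁[k]·a₁b₁ᵀ + c₂[k]·a₂b₂ᵀ. S₀ and S₁ are linearly independent, so a₁b₁ᵀ and a₂b₂ᵀ must span the same plane of matrices: they are the rank-1 matrices of the form x·S₀ + y·S₁.
det(x·S₀ + y·S₁) is −18·x² + 12·xy + 6·y² = (-6)·(x − y)(3·x + y), vanishing at (x:y) = (1:1) and (1:-3).
M₁ = S₀ + S₁ = [[-24, 16], [-12, 8]] = (-4)·[2, 1][3, -2]ᵀ and M₂ = S₀ − 3·S₁ = [[12, 0], [12, 0]] = 12·[1, 1][1, 0]ᵀ, so take a₁ = [2, 1], b₁ = [3, -2], a₂ = [1, 1], b₂ = [1, 0].
Each slice is an integer combination of E₁ = a₁b₁ᵀ and E₂ = a₂b₂ᵀ: S₀ = −3·E₁ + 3·E₂, S₁ = −E₁ − 3·E₂, S₂ = 2·E₁ + 3·E₂; reading off coefficients, c₁ = [-3, -1, 2] and c₂ = [3, -3, 3].
Hence T = [2, 1] ⊗ [3, -2] ⊗ [-3, -1, 2] + [1, 1] ⊗ [1, 0] ⊗ [3, -3, 3], so rank(T) ≤ 2.
These bounds meet, so rank(T) = 2.
Check entry T[0,0,1] = -9: (2)·(3)·(-1) + (1)·(1)·(-3) = -9.

rank(T) = 2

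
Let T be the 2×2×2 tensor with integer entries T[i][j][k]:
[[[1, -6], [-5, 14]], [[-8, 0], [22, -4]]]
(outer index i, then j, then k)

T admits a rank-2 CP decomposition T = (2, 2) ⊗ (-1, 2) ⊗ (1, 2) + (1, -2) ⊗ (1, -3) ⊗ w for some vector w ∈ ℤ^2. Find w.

Subtract the known terms from T to get the rank-1 residual R = (1, -2) ⊗ (1, -3) ⊗ w, so R[i,j,k] = a[i]·b[j]·w[k]. Pick indices with nonzero a[0]·b[0] = (1)·(1) = 1. Only the fibre through (0,0,·) is needed: R[0,0,:] = T[0,0,:] − Σₗ aₗ[0]bₗ[0]cₗ = [1, -6] − (2)·(-1)·(1, 2) = [3, -2]. Then w[k] = R[0,0,k] / 1 for each k, giving w = [3, -2] / 1 = (3, -2).

w = (3, -2)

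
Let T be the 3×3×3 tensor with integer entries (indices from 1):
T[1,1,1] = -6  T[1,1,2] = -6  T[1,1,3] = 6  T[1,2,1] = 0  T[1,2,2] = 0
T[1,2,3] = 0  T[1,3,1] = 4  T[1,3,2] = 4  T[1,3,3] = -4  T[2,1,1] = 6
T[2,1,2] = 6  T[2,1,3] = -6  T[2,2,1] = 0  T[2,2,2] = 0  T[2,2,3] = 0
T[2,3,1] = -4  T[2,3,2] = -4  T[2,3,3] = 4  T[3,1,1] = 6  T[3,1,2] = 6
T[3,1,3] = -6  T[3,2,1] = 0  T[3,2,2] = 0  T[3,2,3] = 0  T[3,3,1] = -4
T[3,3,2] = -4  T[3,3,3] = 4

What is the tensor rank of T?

Lower bound: T ≠ 0 (e.g. T[1,1,1] = -6), so rank(T) ≥ 1.
Upper bound: if T = a ⊗ b ⊗ c then every fibre of T is a multiple of the corresponding factor, so read the factors off the fibres through the nonzero entry T[1,1,1] = -6.
The mode-1 fibre T[:,1,1] = [-6, 6, 6] gives a = [1, -1, -1] (primitive direction); the mode-2 fibre T[1,:,1] = [-6, 0, 4] gives b = [3, 0, -2]; then c[k] = T[1,1,k] / (a[1]·b[1]) = [-6, -6, 6] / 3 = [-2, -2, 2].
Expanding [1, -1, -1] ⊗ [3, 0, -2] ⊗ [-2, -2, 2] reproduces all 27 entries of T, so T = [1, -1, -1] ⊗ [3, 0, -2] ⊗ [-2, -2, 2] and rank(T) ≤ 1.
These bounds meet, so rank(T) = 1.
Check entry T[2,3,2] = -4: (-1)·(-2)·(-2) = -4.

1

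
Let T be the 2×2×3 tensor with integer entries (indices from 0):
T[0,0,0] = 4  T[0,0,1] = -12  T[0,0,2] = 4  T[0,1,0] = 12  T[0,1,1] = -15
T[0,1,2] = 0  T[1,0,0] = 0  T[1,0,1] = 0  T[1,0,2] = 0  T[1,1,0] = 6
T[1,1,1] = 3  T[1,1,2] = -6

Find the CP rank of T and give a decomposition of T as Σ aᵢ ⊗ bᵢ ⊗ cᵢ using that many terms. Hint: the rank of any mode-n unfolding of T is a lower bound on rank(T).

Lower bound: the mode-3 unfolding of T (rows indexed by k, columns by (i,j) = (0,0), (0,1), (1,0), (1,1)) is [[4, 12, 0, 6], [-12, -15, 0, 3], [4, 0, 0, -6]].
There the 2×2 minor on rows k ∈ {0, 1}, columns (i,j) ∈ {(0,0), (0,1)} is det [[4, 12], [-12, -15]] = 84 ≠ 0, so this unfolding has rank ≥ 2; CP rank is at least every unfolding rank, so rank(T) ≥ 2. (Unfolding ranks only ever bound the CP rank from below — rank(T) can be strictly larger than all of them — so the matching upper bound has to come from an explicit 2-term decomposition.)
Upper bound — finding two terms. Write S_k = T[:,:,k] for the frontal slices: S₀ = [[4, 12], [0, 6]], S₁ = [[-12, -15], [0, 3]], S₂ = [[4, 0], [0, -6]].
If T = a₁ ⊗ b₁ ⊗ c₁ + a₂ ⊗ b₂ ⊗ c₂ then each S_k = c₁[k]·a₁b₁ᵀ + c₂[k]·a₂b₂ᵀ. S₀ and S₁ are linearly independent, so a₁b₁ᵀ and a₂b₂ᵀ must span the same plane of matrices: they are the rank-1 matrices of the form x·S₀ + y·S₁.
det(x·S₀ + y·S₁) is 24·x² − 60·xy − 36·y² = 12·(x − 3·y)(2·x + y), vanishing at (x:y) = (3:1) and (1:-2).
M₁ = 3·S₀ + S₁ = [[0, 21], [0, 21]] = 21·(1, 1)(0, 1)ᵀ and M₂ = S₀ − 2·S₁ = [[28, 42], [0, 0]] = 14·(1, 0)(2, 3)ᵀ, so take a₁ = (1, 1), b₁ = (0, 1), a₂ = (1, 0), b₂ = (2, 3).
Each slice is an integer combination of E₁ = a₁b₁ᵀ and E₂ = a₂b₂ᵀ: S₀ = 6·E₁ + 2·E₂, S₁ = 3·E₁ − 6·E₂, S₂ = −6·E₁ + 2·E₂; reading off coefficients, c₁ = (6, 3, -6) and c₂ = (2, -6, 2).
Hence T = (1, 1) ⊗ (0, 1) ⊗ (6, 3, -6) + (1, 0) ⊗ (2, 3) ⊗ (2, -6, 2), so rank(T) ≤ 2.
These bounds meet, so rank(T) = 2.

rank(T) = 2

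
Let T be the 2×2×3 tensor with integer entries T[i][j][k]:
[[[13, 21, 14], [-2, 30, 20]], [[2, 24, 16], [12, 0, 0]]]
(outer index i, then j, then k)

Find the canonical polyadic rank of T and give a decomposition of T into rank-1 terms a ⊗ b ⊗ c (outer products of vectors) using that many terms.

rank(T) = 2

Lower bound: the mode-2 unfolding of T (rows indexed by j, columns by (i,k) = (0,0), (0,1), (0,2), (1,0), (1,1), (1,2)) is [[13, 21, 14, 2, 24, 16], [-2, 30, 20, 12, 0, 0]].
There the 2×2 minor on rows j ∈ {0, 1}, columns (i,k) ∈ {(0,0), (0,1)} is det [[13, 21], [-2, 30]] = 432 ≠ 0, so this unfolding has rank ≥ 2; CP rank is at least every unfolding rank, so rank(T) ≥ 2. (This is only a lower bound: in general the CP rank may exceed every unfolding rank, so we still need to exhibit 2 rank-1 terms summing to T.)
Upper bound — finding two terms. Write S_k = T[:,:,k] for the frontal slices: S₀ = [[13, -2], [2, 12]], S₁ = [[21, 30], [24, 0]], S₂ = [[14, 20], [16, 0]].
If T = a₁ ⊗ b₁ ⊗ c₁ + a₂ ⊗ b₂ ⊗ c₂ then each S_k = c₁[k]·a₁b₁ᵀ + c₂[k]·a₂b₂ᵀ. S₀ and S₁ are linearly independent, so a₁b₁ᵀ and a₂b₂ᵀ must span the same plane of matrices: they are the rank-1 matrices of the form x·S₀ + y·S₁.
det(x·S₀ + y·S₁) is 160·x² + 240·xy − 720·y² = 80·(2·x − 3·y)(x + 3·y), vanishing at (x:y) = (3:2) and (3:-1).
M₁ = 3·S₀ + 2·S₁ = [[81, 54], [54, 36]] = 9·[3, 2][3, 2]ᵀ and M₂ = 3·S₀ − S₁ = [[18, -36], [-18, 36]] = 18·[1, -1][1, -2]ᵀ, so take a₁ = [3, 2], b₁ = [3, 2], a₂ = [1, -1], b₂ = [1, -2].
Each slice is an integer combination of E₁ = a₁b₁ᵀ and E₂ = a₂b₂ᵀ: S₀ = E₁ + 4·E₂, S₁ = 3·E₁ − 6·E₂, S₂ = 2·E₁ − 4·E₂; reading off coefficients, c₁ = [1, 3, 2] and c₂ = [4, -6, -4].
Hence T = [3, 2] ⊗ [3, 2] ⊗ [1, 3, 2] + [1, -1] ⊗ [1, -2] ⊗ [4, -6, -4], so rank(T) ≤ 2.
These bounds meet, so rank(T) = 2.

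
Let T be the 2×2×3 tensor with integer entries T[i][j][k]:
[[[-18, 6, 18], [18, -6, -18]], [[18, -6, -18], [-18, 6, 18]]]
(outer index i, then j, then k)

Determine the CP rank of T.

1

Lower bound: T ≠ 0 (e.g. T[0,0,0] = -18), so rank(T) ≥ 1.
Upper bound: if T = a ⊗ b ⊗ c then every fibre of T is a multiple of the corresponding factor, so read the factors off the fibres through the nonzero entry T[0,0,0] = -18.
The mode-1 fibre T[:,0,0] = [-18, 18] gives a = [1, -1] (primitive direction); the mode-2 fibre T[0,:,0] = [-18, 18] gives b = [1, -1]; then c[k] = T[0,0,k] / (a[0]·b[0]) = [-18, 6, 18] / 1 = [-18, 6, 18].
Expanding [1, -1] ⊗ [1, -1] ⊗ [-18, 6, 18] reproduces all 12 entries of T, so T = [1, -1] ⊗ [1, -1] ⊗ [-18, 6, 18] and rank(T) ≤ 1.
These bounds meet, so rank(T) = 1.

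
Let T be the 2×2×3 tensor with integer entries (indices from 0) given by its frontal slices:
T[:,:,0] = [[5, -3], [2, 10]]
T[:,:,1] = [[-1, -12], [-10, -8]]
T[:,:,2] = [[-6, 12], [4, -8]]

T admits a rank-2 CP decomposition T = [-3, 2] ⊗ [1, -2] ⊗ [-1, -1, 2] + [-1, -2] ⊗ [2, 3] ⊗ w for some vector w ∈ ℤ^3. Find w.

Subtract the known terms from T to get the rank-1 residual R = [-1, -2] ⊗ [2, 3] ⊗ w, so R[i,j,k] = a[i]·b[j]·w[k]. Pick indices with nonzero a[0]·b[0] = (-1)·(2) = -2. Only the fibre through (0,0,·) is needed: R[0,0,:] = T[0,0,:] − Σₗ aₗ[0]bₗ[0]cₗ = [5, -1, -6] − (-3)·(1)·[-1, -1, 2] = [2, -4, 0]. Then w[k] = R[0,0,k] / -2 for each k, giving w = [2, -4, 0] / -2 = [-1, 2, 0].

w = [-1, 2, 0]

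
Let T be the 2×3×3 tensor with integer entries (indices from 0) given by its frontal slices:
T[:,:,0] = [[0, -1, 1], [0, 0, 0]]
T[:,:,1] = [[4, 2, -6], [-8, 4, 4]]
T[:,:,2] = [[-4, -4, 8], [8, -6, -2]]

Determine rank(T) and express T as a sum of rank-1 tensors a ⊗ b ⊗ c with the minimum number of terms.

Lower bound: the mode-3 unfolding of T (rows indexed by k, columns by (i,j) = (0,0), (0,1), (0,2), (1,0), (1,1), (1,2)) is [[0, -1, 1, 0, 0, 0], [4, 2, -6, -8, 4, 4], [-4, -4, 8, 8, -6, -2]].
There the 3×3 minor on rows k ∈ {0, 1, 2}, columns (i,j) ∈ {(0,0), (0,1), (1,1)} is det [[0, -1, 0], [4, 2, 4], [-4, -4, -6]] = -8 ≠ 0, so this unfolding has rank ≥ 3; CP rank is at least every unfolding rank, so rank(T) ≥ 3. (Unfolding ranks only ever bound the CP rank from below — rank(T) can be strictly larger than all of them — so the matching upper bound has to come from an explicit 3-term decomposition.)
Upper bound: T is a sum of 3 rank-1 terms, T = [1, -2] ⊗ [1, 0, -1] ⊗ [0, 4, -4] + [1, 1] ⊗ [0, 1, -1] ⊗ [-2, 0, -2] + [1, 2] ⊗ [0, 1, -1] ⊗ [1, 2, -2] (one valid choice — decompositions are not unique — normalised so each a, b is primitive with positive first nonzero entry; check it by expanding all entries), so rank(T) ≤ 3.
These bounds meet, so rank(T) = 3.

rank(T) = 3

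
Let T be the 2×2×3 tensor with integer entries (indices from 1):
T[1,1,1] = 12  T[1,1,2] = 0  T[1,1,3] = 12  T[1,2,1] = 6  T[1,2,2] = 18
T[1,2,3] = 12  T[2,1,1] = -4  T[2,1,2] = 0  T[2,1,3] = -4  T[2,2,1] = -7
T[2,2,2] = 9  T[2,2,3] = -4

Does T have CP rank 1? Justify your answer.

No

The mode-1 unfolding of T (rows indexed by i, columns by (j,k) = (1,1), (1,2), (1,3), (2,1), (2,2), (2,3)) is [[12, 0, 12, 6, 18, 12], [-4, 0, -4, -7, 9, -4]].
There the 2×2 minor on rows i ∈ {1, 2}, columns (j,k) ∈ {(1,1), (2,1)} is det [[12, 6], [-4, -7]] = -60 ≠ 0, so this unfolding has rank ≥ 2; CP rank is at least every unfolding rank, so rank(T) ≥ 2.
In particular rank(T) ≥ 2 > 1, so T is not rank-1.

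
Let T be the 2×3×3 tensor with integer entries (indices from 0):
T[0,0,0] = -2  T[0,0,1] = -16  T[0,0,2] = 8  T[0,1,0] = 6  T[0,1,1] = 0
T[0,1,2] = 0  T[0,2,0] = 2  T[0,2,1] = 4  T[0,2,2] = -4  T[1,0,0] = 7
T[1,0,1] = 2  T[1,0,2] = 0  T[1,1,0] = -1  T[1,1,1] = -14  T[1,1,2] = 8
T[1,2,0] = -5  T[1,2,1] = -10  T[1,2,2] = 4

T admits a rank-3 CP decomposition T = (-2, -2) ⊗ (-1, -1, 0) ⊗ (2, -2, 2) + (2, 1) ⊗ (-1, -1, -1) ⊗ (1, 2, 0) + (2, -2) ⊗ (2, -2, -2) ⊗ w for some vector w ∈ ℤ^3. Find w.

w = (-1, -2, 1)

Subtract the known terms from T to get the rank-1 residual R = (2, -2) ⊗ (2, -2, -2) ⊗ w, so R[i,j,k] = a[i]·b[j]·w[k]. Pick indices with nonzero a[0]·b[0] = (2)·(2) = 4. Only the fibre through (0,0,·) is needed: R[0,0,:] = T[0,0,:] − Σₗ aₗ[0]bₗ[0]cₗ = [-2, -16, 8] − (-2)·(-1)·(2, -2, 2) − (2)·(-1)·(1, 2, 0) = [-4, -8, 4]. Then w[k] = R[0,0,k] / 4 for each k, giving w = [-4, -8, 4] / 4 = (-1, -2, 1).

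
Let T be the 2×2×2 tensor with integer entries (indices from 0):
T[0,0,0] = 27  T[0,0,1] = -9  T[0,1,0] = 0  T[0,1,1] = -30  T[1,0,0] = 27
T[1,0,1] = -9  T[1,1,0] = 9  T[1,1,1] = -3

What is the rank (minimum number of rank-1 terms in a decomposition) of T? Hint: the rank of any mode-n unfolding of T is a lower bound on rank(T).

2

Lower bound: the mode-1 unfolding of T (rows indexed by i, columns by (j,k) = (0,0), (0,1), (1,0), (1,1)) is [[27, -9, 0, -30], [27, -9, 9, -3]].
There the 2×2 minor on rows i ∈ {0, 1}, columns (j,k) ∈ {(0,0), (1,0)} is det [[27, 0], [27, 9]] = 243 ≠ 0, so this unfolding has rank ≥ 2; CP rank is at least every unfolding rank, so rank(T) ≥ 2. (This is only a lower bound: in general the CP rank may exceed every unfolding rank, so we still need to exhibit 2 rank-1 terms summing to T.)
Upper bound — finding two terms. Write S_k = T[:,:,k] for the frontal slices: S₀ = [[27, 0], [27, 9]], S₁ = [[-9, -30], [-9, -3]].
If T = a₁ ⊗ b₁ ⊗ c₁ + a₂ ⊗ b₂ ⊗ c₂ then each S_k = c₁[k]·a₁b₁ᵀ + c₂[k]·a₂b₂ᵀ. S₀ and S₁ are linearly independent, so a₁b₁ᵀ and a₂b₂ᵀ must span the same plane of matrices: they are the rank-1 matrices of the form x·S₀ + y·S₁.
det(x·S₀ + y·S₁) is 243·x² + 648·xy − 243·y² = 81·(x + 3·y)(3·x − y), vanishing at (x:y) = (3:-1) and (1:3).
M₁ = 3·S₀ − S₁ = [[90, 30], [90, 30]] = 30·[1, 1][3, 1]ᵀ and M₂ = S₀ + 3·S₁ = [[0, -90], [0, 0]] = (-90)·[1, 0][0, 1]ᵀ, so take a₁ = [1, 1], b₁ = [3, 1], a₂ = [1, 0], b₂ = [0, 1].
Each slice is an integer combination of E₁ = a₁b₁ᵀ and E₂ = a₂b₂ᵀ: S₀ = 9·E₁ − 9·E₂, S₁ = −3·E₁ − 27·E₂; reading off coefficients, c₁ = [9, -3] and c₂ = [-9, -27].
Hence T = [1, 1] ⊗ [3, 1] ⊗ [9, -3] + [1, 0] ⊗ [0, 1] ⊗ [-9, -27], so rank(T) ≤ 2.
These bounds meet, so rank(T) = 2.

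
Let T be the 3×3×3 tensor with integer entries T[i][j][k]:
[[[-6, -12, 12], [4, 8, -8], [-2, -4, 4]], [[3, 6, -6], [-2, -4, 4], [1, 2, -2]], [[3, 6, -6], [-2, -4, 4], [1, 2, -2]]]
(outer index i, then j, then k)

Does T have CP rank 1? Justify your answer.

Yes

If T = a ⊗ b ⊗ c then every fibre of T is a multiple of the corresponding factor, so read the factors off the fibres through the nonzero entry T[0,0,0] = -6.
The mode-1 fibre T[:,0,0] = [-6, 3, 3] gives a = (2, -1, -1) (primitive direction); the mode-2 fibre T[0,:,0] = [-6, 4, -2] gives b = (3, -2, 1); then c[k] = T[0,0,k] / (a[0]·b[0]) = [-6, -12, 12] / 6 = (-1, -2, 2).
Expanding (2, -1, -1) ⊗ (3, -2, 1) ⊗ (-1, -2, 2) reproduces all 27 entries of T, so T = (2, -1, -1) ⊗ (3, -2, 1) ⊗ (-1, -2, 2) and rank(T) ≤ 1.
Equivalently every frontal slice T[:,:,k] is c[k] times the rank-1 matrix (2, -1, -1) ⊗ (3, -2, 1). So T has rank 1 (it is nonzero).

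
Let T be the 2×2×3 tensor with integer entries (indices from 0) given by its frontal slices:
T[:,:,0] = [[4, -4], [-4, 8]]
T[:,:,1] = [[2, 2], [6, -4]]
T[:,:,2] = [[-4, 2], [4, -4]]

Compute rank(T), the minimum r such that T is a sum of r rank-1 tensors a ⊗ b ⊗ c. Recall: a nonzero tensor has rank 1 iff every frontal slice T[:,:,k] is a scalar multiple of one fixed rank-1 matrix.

Lower bound: the mode-3 unfolding of T (rows indexed by k, columns by (i,j) = (0,0), (0,1), (1,0), (1,1)) is [[4, -4, -4, 8], [2, 2, 6, -4], [-4, 2, 4, -4]].
There the 3×3 minor on rows k ∈ {0, 1, 2}, columns (i,j) ∈ {(0,0), (0,1), (1,0)} is det [[4, -4, -4], [2, 2, 6], [-4, 2, 4]] = 64 ≠ 0, so this unfolding has rank ≥ 3; CP rank is at least every unfolding rank, so rank(T) ≥ 3. (This is only a lower bound: in general the CP rank may exceed every unfolding rank, so we still need to exhibit 3 rank-1 terms summing to T.)
Upper bound: T is a sum of 3 rank-1 terms, T = [1, -2] ⊗ [0, 1] ⊗ [-4, 2, 2] + [1, -1] ⊗ [1, 0] ⊗ [4, -2, -4] + [1, 1] ⊗ [1, 0] ⊗ [0, 4, 0] (written with every a and b primitive with positive leading entry and the scale carried by c; CP decompositions are not unique, and this one is verified by expanding entrywise), so rank(T) ≤ 3.
These bounds meet, so rank(T) = 3.

3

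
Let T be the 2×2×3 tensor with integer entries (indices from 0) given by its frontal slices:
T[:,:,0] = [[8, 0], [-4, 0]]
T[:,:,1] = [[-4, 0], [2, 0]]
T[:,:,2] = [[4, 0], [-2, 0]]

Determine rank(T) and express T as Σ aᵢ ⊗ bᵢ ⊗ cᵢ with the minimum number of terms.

Lower bound: T ≠ 0 (e.g. T[0,0,0] = 8), so rank(T) ≥ 1.
Upper bound: the mode-1 fibre T[:,0,0] = [8, -4] gives a = [2, -1] (primitive direction); the mode-2 fibre T[0,:,0] = [8, 0] gives b = [1, 0]; then c[k] = T[0,0,k] / (a[0]·b[0]) = [8, -4, 4] / 2 = [4, -2, 2].
Expanding [2, -1] ⊗ [1, 0] ⊗ [4, -2, 2] reproduces all 12 entries of T, so T = [2, -1] ⊗ [1, 0] ⊗ [4, -2, 2] and rank(T) ≤ 1.
These bounds meet, so rank(T) = 1.

rank(T) = 1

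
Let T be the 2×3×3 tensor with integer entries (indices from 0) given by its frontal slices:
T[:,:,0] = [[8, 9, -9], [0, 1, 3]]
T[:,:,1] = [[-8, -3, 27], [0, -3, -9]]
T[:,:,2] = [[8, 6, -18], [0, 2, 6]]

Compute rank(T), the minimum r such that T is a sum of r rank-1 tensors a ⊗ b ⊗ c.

Lower bound: in the mode-2 unfolding of T (rows indexed by j, columns by (i,k)) the 2×2 minor on rows j ∈ {0, 1}, columns (i,k) ∈ {(0,0), (0,1)} is det [[8, -8], [9, -3]] = 48 ≠ 0, so that unfolding has rank ≥ 2 and hence rank(T) ≥ 2 (CP rank is at least every unfolding rank, though it can be larger).
Upper bound: with S_k = T[:,:,k], the two rank-1 terms a₁b₁ᵀ, a₂b₂ᵀ are the rank-1 members of the pencil x·S₀ + y·S₁.
The 2×2 minor of x·S₀ + y·S₁ on rows {0,1}, columns {0,1} is 8·x² − 32·xy + 24·y² = 8·(x − 3·y)(x − y), vanishing at (x:y) = (3:1) and (1:1).
M₁ = 3·S₀ + S₁ = [[16, 24, 0], [0, 0, 0]] = 8·(1, 0)(2, 3, 0)ᵀ and M₂ = S₀ + S₁ = [[0, 6, 18], [0, -2, -6]] = 2·(3, -1)(0, 1, 3)ᵀ, so take a₁ = (1, 0), b₁ = (2, 3, 0), a₂ = (3, -1), b₂ = (0, 1, 3).
Each slice is an integer combination of E₁ = a₁b₁ᵀ and E₂ = a₂b₂ᵀ: S₀ = 4·E₁ − E₂, S₁ = −4·E₁ + 3·E₂, S₂ = 4·E₁ − 2·E₂; reading off coefficients, c₁ = (4, -4, 4) and c₂ = (-1, 3, -2).
Hence T = (1, 0) ⊗ (2, 3, 0) ⊗ (4, -4, 4) + (3, -1) ⊗ (0, 1, 3) ⊗ (-1, 3, -2), so rank(T) ≤ 2.
These bounds meet, so rank(T) = 2.

2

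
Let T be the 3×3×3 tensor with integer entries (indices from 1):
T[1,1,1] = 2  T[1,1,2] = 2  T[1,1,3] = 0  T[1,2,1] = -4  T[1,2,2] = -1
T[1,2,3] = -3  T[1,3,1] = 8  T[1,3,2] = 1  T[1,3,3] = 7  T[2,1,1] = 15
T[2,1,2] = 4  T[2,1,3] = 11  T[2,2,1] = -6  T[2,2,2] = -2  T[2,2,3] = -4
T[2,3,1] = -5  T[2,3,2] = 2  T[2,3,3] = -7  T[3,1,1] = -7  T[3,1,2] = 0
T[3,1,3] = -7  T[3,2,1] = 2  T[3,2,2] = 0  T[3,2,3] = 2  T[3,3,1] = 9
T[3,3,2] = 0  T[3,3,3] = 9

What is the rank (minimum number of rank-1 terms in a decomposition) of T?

3

Lower bound: the mode-1 unfolding of T (rows indexed by i, columns by (j,k) = (1,1), (1,2), (1,3), (2,1), (2,2), (2,3), (3,1), (3,2), (3,3)) is [[2, 2, 0, -4, -1, -3, 8, 1, 7], [15, 4, 11, -6, -2, -4, -5, 2, -7], [-7, 0, -7, 2, 0, 2, 9, 0, 9]].
There the 3×3 minor on rows i ∈ {1, 2, 3}, columns (j,k) ∈ {(1,1), (1,2), (2,1)} is det [[2, 2, -4], [15, 4, -6], [-7, 0, 2]] = -72 ≠ 0, so this unfolding has rank ≥ 3; CP rank is at least every unfolding rank, so rank(T) ≥ 3. (Flattening ranks never certify an upper bound on CP rank; for that we must actually write T with 3 rank-1 terms.)
Upper bound: T is a sum of 3 rank-1 terms, T = [1, -2, 2] (x) [2, -1, -2] (x) [-2, 0, -2] + [1, 2, 0] (x) [2, -1, 1] (x) [2, 1, 1] + [2, -1, 1] (x) [1, -2, 1] (x) [1, 0, 1] (written with every a and b primitive with positive leading entry and the scale carried by c; CP decompositions are not unique, and this one is verified by expanding entrywise), so rank(T) ≤ 3.
These bounds meet, so rank(T) = 3.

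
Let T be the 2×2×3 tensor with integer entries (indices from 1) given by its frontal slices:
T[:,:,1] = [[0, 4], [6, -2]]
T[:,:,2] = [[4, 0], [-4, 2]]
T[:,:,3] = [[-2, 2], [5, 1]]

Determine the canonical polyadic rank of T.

Lower bound: the mode-3 unfolding of T (rows indexed by k, columns by (i,j) = (1,1), (1,2), (2,1), (2,2)) is [[0, 4, 6, -2], [4, 0, -4, 2], [-2, 2, 5, 1]].
There the 3×3 minor on rows k ∈ {1, 2, 3}, columns (i,j) ∈ {(1,1), (1,2), (2,2)} is det [[0, 4, -2], [4, 0, 2], [-2, 2, 1]] = -48 ≠ 0, so this unfolding has rank ≥ 3; CP rank is at least every unfolding rank, so rank(T) ≥ 3. (Flattening ranks never certify an upper bound on CP rank; for that we must actually write T with 3 rank-1 terms.)
Upper bound: T is a sum of 3 rank-1 terms, T = [0, 1] ⊗ [0, 1] ⊗ [-4, 2, 0] + [1, -1] ⊗ [1, 0] ⊗ [-4, 4, -4] + [2, 1] ⊗ [1, 1] ⊗ [2, 0, 1] (written with every a and b primitive with positive leading entry and the scale carried by c; CP decompositions are not unique, and this one is verified by expanding entrywise), so rank(T) ≤ 3.
These bounds meet, so rank(T) = 3.

3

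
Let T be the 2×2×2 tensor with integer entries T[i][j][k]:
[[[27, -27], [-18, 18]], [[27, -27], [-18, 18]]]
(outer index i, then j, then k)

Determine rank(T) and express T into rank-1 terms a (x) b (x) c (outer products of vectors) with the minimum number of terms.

Lower bound: T ≠ 0 (e.g. T[0,0,0] = 27), so rank(T) ≥ 1.
Upper bound: the mode-1 fibre T[:,0,0] = [27, 27] gives a = [1, 1] (primitive direction); the mode-2 fibre T[0,:,0] = [27, -18] gives b = [3, -2]; then c[k] = T[0,0,k] / (a[0]·b[0]) = [27, -27] / 3 = [9, -9].
Expanding [1, 1] (x) [3, -2] (x) [9, -9] reproduces all 8 entries of T, so T = [1, 1] (x) [3, -2] (x) [9, -9] and rank(T) ≤ 1.
These bounds meet, so rank(T) = 1.

rank(T) = 1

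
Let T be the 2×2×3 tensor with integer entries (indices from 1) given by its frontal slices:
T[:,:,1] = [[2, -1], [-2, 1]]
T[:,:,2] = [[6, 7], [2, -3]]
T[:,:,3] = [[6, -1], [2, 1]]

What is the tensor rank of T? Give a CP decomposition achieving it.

rank(T) = 3

Lower bound: in the mode-3 unfolding of T (rows indexed by k, columns by (i,j)) the 3×3 minor on rows k ∈ {1, 2, 3}, columns (i,j) ∈ {(1,1), (1,2), (2,1)} is det [[2, -1, -2], [6, 7, 2], [6, -1, 2]] = 128 ≠ 0, so that unfolding has rank ≥ 3 and hence rank(T) ≥ 3 (CP rank is at least every unfolding rank, though it can be larger).
Upper bound: T is a sum of 3 rank-1 terms, T = [1, -1] ⊗ [2, -1] ⊗ [1, 1, 1] + [1, 1] ⊗ [1, 0] ⊗ [0, 4, 4] + [2, -1] ⊗ [0, 1] ⊗ [0, 4, 0] (written with every a and b primitive with positive leading entry and the scale carried by c; CP decompositions are not unique, and this one is verified by expanding entrywise), so rank(T) ≤ 3.
These bounds meet, so rank(T) = 3.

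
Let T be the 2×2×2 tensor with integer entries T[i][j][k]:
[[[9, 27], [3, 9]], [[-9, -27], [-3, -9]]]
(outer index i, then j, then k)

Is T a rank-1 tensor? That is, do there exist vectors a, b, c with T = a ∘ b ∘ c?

Yes

If T = a ∘ b ∘ c then every fibre of T is a multiple of the corresponding factor, so read the factors off the fibres through the nonzero entry T[0,0,0] = 9.
The mode-1 fibre T[:,0,0] = [9, -9] gives a = [1, -1] (primitive direction); the mode-2 fibre T[0,:,0] = [9, 3] gives b = [3, 1]; then c[k] = T[0,0,k] / (a[0]·b[0]) = [9, 27] / 3 = [3, 9].
Expanding [1, -1] ∘ [3, 1] ∘ [3, 9] reproduces all 8 entries of T, so T = [1, -1] ∘ [3, 1] ∘ [3, 9] and rank(T) ≤ 1.
Equivalently every frontal slice T[:,:,k] is c[k] times the rank-1 matrix [1, -1] ∘ [3, 1]. So T has rank 1 (it is nonzero).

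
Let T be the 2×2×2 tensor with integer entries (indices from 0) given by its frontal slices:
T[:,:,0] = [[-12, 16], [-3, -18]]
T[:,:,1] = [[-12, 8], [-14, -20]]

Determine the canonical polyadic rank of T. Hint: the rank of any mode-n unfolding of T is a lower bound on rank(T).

2

Lower bound: the mode-1 unfolding of T (rows indexed by i, columns by (j,k) = (0,0), (0,1), (1,0), (1,1)) is [[-12, -12, 16, 8], [-3, -14, -18, -20]].
There the 2×2 minor on rows i ∈ {0, 1}, columns (j,k) ∈ {(0,0), (0,1)} is det [[-12, -12], [-3, -14]] = 132 ≠ 0, so this unfolding has rank ≥ 2; CP rank is at least every unfolding rank, so rank(T) ≥ 2. (Unfolding ranks only ever bound the CP rank from below — rank(T) can be strictly larger than all of them — so the matching upper bound has to come from an explicit 2-term decomposition.)
Upper bound — finding two terms. Write S_k = T[:,:,k] for the frontal slices: S₀ = [[-12, 16], [-3, -18]], S₁ = [[-12, 8], [-14, -20]].
If T = a₁ ⊗ b₁ ⊗ c₁ + a₂ ⊗ b₂ ⊗ c₂ then each S_k = c₁[k]·a₁b₁ᵀ + c₂[k]·a₂b₂ᵀ. S₀ and S₁ are linearly independent, so a₁b₁ᵀ and a₂b₂ᵀ must span the same plane of matrices: they are the rank-1 matrices of the form x·S₀ + y·S₁.
det(x·S₀ + y·S₁) is 264·x² + 704·xy + 352·y² = 88·(x + 2·y)(3·x + 2·y), vanishing at (x:y) = (2:-1) and (2:-3).
M₁ = 2·S₀ − S₁ = [[-12, 24], [8, -16]] = (-4)·(3, -2)(1, -2)ᵀ and M₂ = 2·S₀ − 3·S₁ = [[12, 8], [36, 24]] = 4·(1, 3)(3, 2)ᵀ, so take a₁ = (3, -2), b₁ = (1, -2), a₂ = (1, 3), b₂ = (3, 2).
Each slice is an integer combination of E₁ = a₁b₁ᵀ and E₂ = a₂b₂ᵀ: S₀ = −3·E₁ − E₂, S₁ = −2·E₁ − 2·E₂; reading off coefficients, c₁ = (-3, -2) and c₂ = (-1, -2).
Hence T = (3, -2) ⊗ (1, -2) ⊗ (-3, -2) + (1, 3) ⊗ (3, 2) ⊗ (-1, -2), so rank(T) ≤ 2.
These bounds meet, so rank(T) = 2.
Check entry T[1,0,0] = -3: (-2)·(1)·(-3) + (3)·(3)·(-1) = -3.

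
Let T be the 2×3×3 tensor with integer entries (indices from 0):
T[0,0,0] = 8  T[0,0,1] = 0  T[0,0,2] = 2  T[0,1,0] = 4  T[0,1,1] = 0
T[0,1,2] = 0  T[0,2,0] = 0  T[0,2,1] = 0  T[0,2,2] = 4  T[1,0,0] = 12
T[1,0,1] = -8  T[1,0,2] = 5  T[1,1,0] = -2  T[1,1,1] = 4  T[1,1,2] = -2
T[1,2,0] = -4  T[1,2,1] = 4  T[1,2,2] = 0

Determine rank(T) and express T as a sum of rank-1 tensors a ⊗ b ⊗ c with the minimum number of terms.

rank(T) = 3

Lower bound: the mode-3 unfolding of T (rows indexed by k, columns by (i,j) = (0,0), (0,1), (0,2), (1,0), (1,1), (1,2)) is [[8, 4, 0, 12, -2, -4], [0, 0, 0, -8, 4, 4], [2, 0, 4, 5, -2, 0]].
There the 3×3 minor on rows k ∈ {0, 1, 2}, columns (i,j) ∈ {(0,0), (0,1), (1,0)} is det [[8, 4, 12], [0, 0, -8], [2, 0, 5]] = -64 ≠ 0, so this unfolding has rank ≥ 3; CP rank is at least every unfolding rank, so rank(T) ≥ 3. (This is only a lower bound: in general the CP rank may exceed every unfolding rank, so we still need to exhibit 3 rank-1 terms summing to T.)
Upper bound: T is a sum of 3 rank-1 terms, T = [0, 1] ⊗ [2, -1, -1] ⊗ [4, -4, 2] + [2, 1] ⊗ [1, 0, 2] ⊗ [2, 0, 1] + [2, 1] ⊗ [1, 1, -2] ⊗ [2, 0, 0] (one valid choice — decompositions are not unique — normalised so each a, b is primitive with positive first nonzero entry; check it by expanding all entries), so rank(T) ≤ 3.
These bounds meet, so rank(T) = 3.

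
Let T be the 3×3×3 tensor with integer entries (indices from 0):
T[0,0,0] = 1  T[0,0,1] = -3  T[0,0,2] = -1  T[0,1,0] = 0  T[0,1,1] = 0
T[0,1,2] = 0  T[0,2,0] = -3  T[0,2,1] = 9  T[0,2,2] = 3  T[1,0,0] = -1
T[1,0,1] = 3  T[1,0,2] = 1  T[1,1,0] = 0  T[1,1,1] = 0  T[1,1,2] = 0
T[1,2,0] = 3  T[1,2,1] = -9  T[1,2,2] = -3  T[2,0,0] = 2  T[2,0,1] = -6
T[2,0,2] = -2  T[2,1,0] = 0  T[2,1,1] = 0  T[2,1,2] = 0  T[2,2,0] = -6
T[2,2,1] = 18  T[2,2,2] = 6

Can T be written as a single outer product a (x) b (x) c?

If T = a (x) b (x) c then every fibre of T is a multiple of the corresponding factor, so read the factors off the fibres through the nonzero entry T[0,0,0] = 1.
The mode-1 fibre T[:,0,0] = [1, -1, 2] gives a = [1, -1, 2] (primitive direction); the mode-2 fibre T[0,:,0] = [1, 0, -3] gives b = [1, 0, -3]; then c[k] = T[0,0,k] / (a[0]·b[0]) = [1, -3, -1] / 1 = [1, -3, -1].
Expanding [1, -1, 2] (x) [1, 0, -3] (x) [1, -3, -1] reproduces all 27 entries of T, so T = [1, -1, 2] (x) [1, 0, -3] (x) [1, -3, -1] and rank(T) ≤ 1.
Equivalently every frontal slice T[:,:,k] is c[k] times the rank-1 matrix [1, -1, 2] (x) [1, 0, -3]. So T has rank 1 (it is nonzero).

Yes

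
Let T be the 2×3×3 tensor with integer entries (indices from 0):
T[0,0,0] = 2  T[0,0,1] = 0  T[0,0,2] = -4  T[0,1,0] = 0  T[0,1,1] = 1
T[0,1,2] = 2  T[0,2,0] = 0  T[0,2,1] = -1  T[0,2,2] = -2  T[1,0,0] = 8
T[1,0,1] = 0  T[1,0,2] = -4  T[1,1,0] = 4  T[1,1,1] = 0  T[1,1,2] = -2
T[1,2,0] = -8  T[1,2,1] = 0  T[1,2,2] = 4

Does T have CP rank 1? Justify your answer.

The mode-2 unfolding of T (rows indexed by j, columns by (i,k) = (0,0), (0,1), (0,2), (1,0), (1,1), (1,2)) is [[2, 0, -4, 8, 0, -4], [0, 1, 2, 4, 0, -2], [0, -1, -2, -8, 0, 4]].
There the 3×3 minor on rows j ∈ {0, 1, 2}, columns (i,k) ∈ {(0,0), (0,1), (1,0)} is det [[2, 0, 8], [0, 1, 4], [0, -1, -8]] = -8 ≠ 0, so this unfolding has rank ≥ 3; CP rank is at least every unfolding rank, so rank(T) ≥ 3.
In particular rank(T) ≥ 3 > 1, so T is not rank-1.

No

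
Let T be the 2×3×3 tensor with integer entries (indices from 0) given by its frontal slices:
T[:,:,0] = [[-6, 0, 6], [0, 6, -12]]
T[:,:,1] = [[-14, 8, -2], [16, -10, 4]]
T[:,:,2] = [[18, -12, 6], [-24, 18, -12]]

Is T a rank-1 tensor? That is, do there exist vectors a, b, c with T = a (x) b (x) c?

The mode-2 unfolding of T (rows indexed by j, columns by (i,k) = (0,0), (0,1), (0,2), (1,0), (1,1), (1,2)) is [[-6, -14, 18, 0, 16, -24], [0, 8, -12, 6, -10, 18], [6, -2, 6, -12, 4, -12]].
There the 2×2 minor on rows j ∈ {0, 1}, columns (i,k) ∈ {(0,0), (0,1)} is det [[-6, -14], [0, 8]] = -48 ≠ 0, so this unfolding has rank ≥ 2; CP rank is at least every unfolding rank, so rank(T) ≥ 2.
In particular rank(T) ≥ 2 > 1, so T is not rank-1.

No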